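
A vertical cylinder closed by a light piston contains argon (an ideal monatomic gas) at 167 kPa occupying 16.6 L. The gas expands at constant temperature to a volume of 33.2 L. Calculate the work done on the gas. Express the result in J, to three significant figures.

W ≈ -1920 J

Isothermal: W = nRT ln(V₂/V₁) = P₁V₁ ln(V₂/V₁).
P₁V₁ = (167 kPa)(16.6 L) = 2772 J.
W = 2772 × ln(33.2/16.6) = 2772 × 0.6931
W_by_gas = 1922 J; work on gas = −W_by = -1922 J.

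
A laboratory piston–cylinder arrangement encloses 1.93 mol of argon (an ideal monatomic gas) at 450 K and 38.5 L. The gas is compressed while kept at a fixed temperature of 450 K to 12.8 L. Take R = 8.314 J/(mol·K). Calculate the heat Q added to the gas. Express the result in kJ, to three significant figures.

Isothermal ⇒ ΔU = 0, so Q = W = nRT ln(V₂/V₁).
Q = (1.93)(8.314)(450) ln(12.8/38.5) = 7221 × -1.101 = -7952 J.

Q ≈ -7.95 kJ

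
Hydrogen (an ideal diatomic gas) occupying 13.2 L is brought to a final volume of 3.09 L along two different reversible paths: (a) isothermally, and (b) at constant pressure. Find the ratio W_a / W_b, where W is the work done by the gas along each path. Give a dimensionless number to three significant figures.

Path (a) isothermal: W = P₁V₁ ln(V₂/V₁) → W_a/(P₁V₁) = -1.452.
Path (b) isobaric: W = P₁(V₂ − V₁) → W_b/(P₁V₁) = -0.7659.
W_a / W_b = -1.452 / -0.7659 = 1.896.

W_a / W_b ≈ 1.90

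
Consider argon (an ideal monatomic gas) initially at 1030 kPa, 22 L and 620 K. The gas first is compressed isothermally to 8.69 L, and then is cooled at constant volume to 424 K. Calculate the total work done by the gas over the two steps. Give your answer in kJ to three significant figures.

W_total ≈ -21.0 kJ

Step 1 (isothermal): W = P₁V₁ ln(V₂/V₁) = (22660) ln(8.69/22) = -21048 J.
Step 2 (isochoric): W = 0 (constant volume).
W_total = -21048 + 0 = -21048 J.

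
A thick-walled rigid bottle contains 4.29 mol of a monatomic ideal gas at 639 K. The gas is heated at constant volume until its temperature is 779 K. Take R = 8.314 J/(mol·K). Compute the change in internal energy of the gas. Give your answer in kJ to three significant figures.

Constant volume ⇒ W = 0, so Q = ΔU = nCᵥΔT with Cᵥ = 3R/2 = 12.47 J/(mol·K).
ΔU = (4.29)(12.47)(779 − 639) = 7490 J.

ΔU ≈ 7.49 kJ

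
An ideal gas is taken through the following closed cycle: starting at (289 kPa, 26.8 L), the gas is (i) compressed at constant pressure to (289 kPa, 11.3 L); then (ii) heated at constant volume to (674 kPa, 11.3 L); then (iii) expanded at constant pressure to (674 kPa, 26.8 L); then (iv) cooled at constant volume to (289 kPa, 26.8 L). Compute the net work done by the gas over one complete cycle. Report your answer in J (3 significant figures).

Constant-volume legs do no work.
W(i) = (289)(11.3 − 26.8) = -4480 J; W(iii) = (674)(26.8 − 11.3) = 10447 J.
W_net = -4480 + 10447 = 5968 J (the clockwise enclosed area).

W_net ≈ 5970 J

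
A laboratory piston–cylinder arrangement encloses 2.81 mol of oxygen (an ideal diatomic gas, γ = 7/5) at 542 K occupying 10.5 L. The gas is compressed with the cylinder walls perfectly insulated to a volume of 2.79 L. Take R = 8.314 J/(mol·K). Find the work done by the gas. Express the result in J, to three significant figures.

Adiabatic: TV^(γ−1) = const with γ = 7/5.
T₂ = T₁ (V₁/V₂)^(γ−1) = 542 × (10.5/2.79)^0.4 = 542 × 1.699 = 920.9 K.
W_by = nCᵥ(T₁ − T₂) = (2.81)(20.79)(542 − 920.9) = -22133 J.

W ≈ -22100 J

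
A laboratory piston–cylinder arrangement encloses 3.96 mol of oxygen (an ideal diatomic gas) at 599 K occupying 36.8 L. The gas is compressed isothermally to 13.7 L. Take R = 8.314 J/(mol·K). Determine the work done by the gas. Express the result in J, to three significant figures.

Isothermal: W = nRT ln(V₂/V₁).
W = (3.96)(8.314)(599) × ln(13.7/36.8)
  = 19721 × -0.9881
W_by_gas = -19486 J.

W ≈ -19500 J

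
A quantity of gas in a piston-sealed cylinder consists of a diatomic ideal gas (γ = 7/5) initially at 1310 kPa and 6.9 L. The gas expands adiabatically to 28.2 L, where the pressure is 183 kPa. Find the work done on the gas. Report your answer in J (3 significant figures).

W ≈ -9700 J

Adiabatic: W = (P₁V₁ − P₂V₂)/(γ − 1) with γ = 7/5.
P₁V₁ = 9039 J, P₂V₂ = 5161 J.
W = (9039 − 5161) / 0.4 = 9696 J.
Work on gas = −W_by = -9696 J.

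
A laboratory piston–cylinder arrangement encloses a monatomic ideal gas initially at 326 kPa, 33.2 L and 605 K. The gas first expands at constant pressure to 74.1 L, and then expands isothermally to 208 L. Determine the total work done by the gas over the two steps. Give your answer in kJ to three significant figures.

W_total ≈ 38.3 kJ

Step 1 (isobaric): W = PΔV = (326 kPa)(74.1 − 33.2 L) = 13333 J.
After step 1: P = 326 kPa, V = 74.1 L, T = 1350 K.
Step 2 (isothermal): W = P₁V₁ ln(V₂/V₁) = (24157) ln(208/74.1) = 24933 J.
W_total = 13333 + 24933 = 38266 J.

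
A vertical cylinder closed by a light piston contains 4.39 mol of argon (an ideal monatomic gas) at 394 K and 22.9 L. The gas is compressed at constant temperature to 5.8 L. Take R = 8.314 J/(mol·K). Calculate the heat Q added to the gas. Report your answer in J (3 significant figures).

Isothermal ⇒ ΔU = 0, so Q = W = nRT ln(V₂/V₁).
Q = (4.39)(8.314)(394) ln(5.8/22.9) = 14380 × -1.373 = -19748 J.

Q ≈ -19700 J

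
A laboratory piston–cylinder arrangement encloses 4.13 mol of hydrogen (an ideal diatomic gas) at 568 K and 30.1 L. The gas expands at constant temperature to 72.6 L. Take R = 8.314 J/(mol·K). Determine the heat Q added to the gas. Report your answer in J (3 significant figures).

Isothermal ⇒ ΔU = 0, so Q = W = nRT ln(V₂/V₁).
Q = (4.13)(8.314)(568) ln(72.6/30.1) = 19503 × 0.8804 = 17171 J.

Q ≈ 17200 J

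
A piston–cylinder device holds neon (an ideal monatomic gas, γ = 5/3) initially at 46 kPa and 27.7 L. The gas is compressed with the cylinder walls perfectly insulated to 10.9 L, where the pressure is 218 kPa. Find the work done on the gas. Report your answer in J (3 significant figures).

W ≈ 1650 J

Adiabatic: W = (P₁V₁ − P₂V₂)/(γ − 1) with γ = 5/3.
P₁V₁ = 1274 J, P₂V₂ = 2376 J.
W = (1274 − 2376) / 0.6667 = -1653 J.
Work on gas = −W_by = 1653 J.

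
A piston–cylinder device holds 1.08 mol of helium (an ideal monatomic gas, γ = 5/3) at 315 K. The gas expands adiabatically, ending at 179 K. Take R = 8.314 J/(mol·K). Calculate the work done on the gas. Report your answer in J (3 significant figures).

Adiabatic ⇒ Q = 0, so W_by = −ΔU = nCᵥ(T₁ − T₂).
Cᵥ = 3R/2 = 12.47 J/(mol·K).
W = (1.08)(12.47)(315 − 179) = 1832 J.
Work on gas = −W_by = -1832 J.

W ≈ -1830 J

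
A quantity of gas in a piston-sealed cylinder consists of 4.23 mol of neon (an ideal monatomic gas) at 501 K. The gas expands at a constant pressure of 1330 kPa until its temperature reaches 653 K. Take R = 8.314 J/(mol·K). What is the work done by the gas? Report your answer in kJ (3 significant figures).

W ≈ 5.35 kJ

Isobaric: W = P ΔV = nR ΔT.
W = (4.23)(8.314)(653 − 501) = 5346 J.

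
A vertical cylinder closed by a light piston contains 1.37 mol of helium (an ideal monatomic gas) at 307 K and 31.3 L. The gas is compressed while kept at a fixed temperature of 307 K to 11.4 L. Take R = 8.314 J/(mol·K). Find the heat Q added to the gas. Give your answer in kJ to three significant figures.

Q ≈ -3.53 kJ

Isothermal ⇒ ΔU = 0, so Q = W = nRT ln(V₂/V₁).
Q = (1.37)(8.314)(307) ln(11.4/31.3) = 3497 × -1.01 = -3532 J.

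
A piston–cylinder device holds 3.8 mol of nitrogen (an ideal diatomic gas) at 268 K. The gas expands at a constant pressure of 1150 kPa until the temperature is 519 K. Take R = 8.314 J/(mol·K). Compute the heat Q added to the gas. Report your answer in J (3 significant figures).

Q ≈ 27800 J

Isobaric: W = nRΔT = (3.8)(8.314)(251) = 7930 J.
ΔU = nCᵥΔT with Cᵥ = 5R/2: ΔU = (3.8)(20.79)(251) = 19825 J.
Q = ΔU + W = 19825 + 7930 = 27755 J.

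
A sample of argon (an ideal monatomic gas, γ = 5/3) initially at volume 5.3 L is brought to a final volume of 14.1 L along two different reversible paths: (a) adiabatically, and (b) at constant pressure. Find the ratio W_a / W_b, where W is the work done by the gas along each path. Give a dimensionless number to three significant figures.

W_a / W_b ≈ 0.433

Path (a) adiabatic: W = P₁V₁(1 − (V₁/V₂)^(γ−1))/(γ−1) → W_a/(P₁V₁) = 0.7187.
Path (b) isobaric: W = P₁(V₂ − V₁) → W_b/(P₁V₁) = 1.66.
W_a / W_b = 0.7187 / 1.66 = 0.4329.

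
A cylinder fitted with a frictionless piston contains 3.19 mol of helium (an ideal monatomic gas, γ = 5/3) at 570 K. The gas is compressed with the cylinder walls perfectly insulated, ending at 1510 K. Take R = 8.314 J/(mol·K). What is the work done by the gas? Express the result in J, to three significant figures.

Adiabatic ⇒ Q = 0, so W_by = −ΔU = nCᵥ(T₁ − T₂).
Cᵥ = 3R/2 = 12.47 J/(mol·K).
W = (3.19)(12.47)(570 − 1510) = -37396 J.

W ≈ -37400 J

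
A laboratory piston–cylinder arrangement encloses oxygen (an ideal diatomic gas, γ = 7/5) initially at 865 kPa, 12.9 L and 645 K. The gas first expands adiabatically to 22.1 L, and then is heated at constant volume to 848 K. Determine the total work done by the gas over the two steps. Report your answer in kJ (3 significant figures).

W_total ≈ 5.40 kJ

Step 1 (adiabatic): W = (P₁V₁ − P₂V₂)/(γ−1) = (11158 − 8997)/0.4 = 5404 J.
Step 2 (isochoric): W = 0 (constant volume).
W_total = 5404 + 0 = 5404 J.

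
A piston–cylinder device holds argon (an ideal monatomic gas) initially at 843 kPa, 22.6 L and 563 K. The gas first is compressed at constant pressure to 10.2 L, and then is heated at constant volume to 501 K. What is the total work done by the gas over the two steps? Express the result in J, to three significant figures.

Step 1 (isobaric): W = PΔV = (843 kPa)(10.2 − 22.6 L) = -10453 J.
Step 2 (isochoric): W = 0 (constant volume).
W_total = -10453 + 0 = -10453 J.

W_total ≈ -10500 J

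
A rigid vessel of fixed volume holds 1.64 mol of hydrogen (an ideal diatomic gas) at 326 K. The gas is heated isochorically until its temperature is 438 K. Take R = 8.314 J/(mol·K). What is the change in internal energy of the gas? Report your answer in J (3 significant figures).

Constant volume ⇒ W = 0, so Q = ΔU = nCᵥΔT with Cᵥ = 5R/2 = 20.79 J/(mol·K).
ΔU = (1.64)(20.79)(438 − 326) = 3818 J.

ΔU ≈ 3820 J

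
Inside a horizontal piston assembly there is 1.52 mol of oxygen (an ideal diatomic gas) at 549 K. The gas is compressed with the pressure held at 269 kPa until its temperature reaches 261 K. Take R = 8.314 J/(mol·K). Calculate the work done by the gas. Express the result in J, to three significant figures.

Isobaric: W = P ΔV = nR ΔT.
W = (1.52)(8.314)(261 − 549) = -3640 J.

W ≈ -3640 J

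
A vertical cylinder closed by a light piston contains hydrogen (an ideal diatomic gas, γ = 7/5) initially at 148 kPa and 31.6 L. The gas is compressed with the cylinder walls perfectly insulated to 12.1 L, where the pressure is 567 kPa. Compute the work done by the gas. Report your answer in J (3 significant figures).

W ≈ -5460 J

Adiabatic: W = (P₁V₁ − P₂V₂)/(γ − 1) with γ = 7/5.
P₁V₁ = 4677 J, P₂V₂ = 6861 J.
W = (4677 − 6861) / 0.4 = -5460 J.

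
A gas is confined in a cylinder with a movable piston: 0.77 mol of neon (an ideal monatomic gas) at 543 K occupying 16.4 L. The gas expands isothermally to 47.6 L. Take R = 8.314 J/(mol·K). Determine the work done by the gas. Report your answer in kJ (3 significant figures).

W ≈ 3.70 kJ

Isothermal: W = nRT ln(V₂/V₁).
W = (0.77)(8.314)(543) × ln(47.6/16.4)
  = 3476 × 1.066
W_by_gas = 3704 J.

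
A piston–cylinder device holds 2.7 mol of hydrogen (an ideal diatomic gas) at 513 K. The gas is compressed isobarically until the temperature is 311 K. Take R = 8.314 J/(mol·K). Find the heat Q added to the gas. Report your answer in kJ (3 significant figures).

Isobaric: W = nRΔT = (2.7)(8.314)(-202) = -4534 J.
ΔU = nCᵥΔT with Cᵥ = 5R/2: ΔU = (2.7)(20.79)(-202) = -11336 J.
Q = ΔU + W = -11336 − 4534 = -15871 J.

Q ≈ -15.9 kJ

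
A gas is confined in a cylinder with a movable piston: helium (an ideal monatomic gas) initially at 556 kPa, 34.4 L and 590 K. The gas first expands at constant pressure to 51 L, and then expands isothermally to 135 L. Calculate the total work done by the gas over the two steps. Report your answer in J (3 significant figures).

Step 1 (isobaric): W = PΔV = (556 kPa)(51 − 34.4 L) = 9230 J.
After step 1: P = 556 kPa, V = 51 L, T = 874.7 K.
Step 2 (isothermal): W = P₁V₁ ln(V₂/V₁) = (28356) ln(135/51) = 27603 J.
W_total = 9230 + 27603 = 36833 J.

W_total ≈ 36800 J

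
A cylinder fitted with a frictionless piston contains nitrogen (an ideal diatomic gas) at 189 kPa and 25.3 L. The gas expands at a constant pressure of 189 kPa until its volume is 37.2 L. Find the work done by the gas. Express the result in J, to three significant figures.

W ≈ 2250 J

Isobaric: W = P ΔV.
W = (189 kPa)(37.2 − 25.3 L) = (189)(11.9) = 2249 J.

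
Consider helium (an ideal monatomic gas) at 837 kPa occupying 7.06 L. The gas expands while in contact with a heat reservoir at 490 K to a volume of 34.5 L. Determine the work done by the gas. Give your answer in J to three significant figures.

Isothermal: W = nRT ln(V₂/V₁) = P₁V₁ ln(V₂/V₁).
P₁V₁ = (837 kPa)(7.06 L) = 5909 J.
W = 5909 × ln(34.5/7.06) = 5909 × 1.587
W_by_gas = 9375 J.

W ≈ 9380 J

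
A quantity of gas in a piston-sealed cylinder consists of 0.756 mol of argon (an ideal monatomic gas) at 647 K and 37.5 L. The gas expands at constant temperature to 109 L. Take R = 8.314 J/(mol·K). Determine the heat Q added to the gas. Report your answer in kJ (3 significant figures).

Q ≈ 4.34 kJ

Isothermal ⇒ ΔU = 0, so Q = W = nRT ln(V₂/V₁).
Q = (0.756)(8.314)(647) ln(109/37.5) = 4067 × 1.067 = 4339 J.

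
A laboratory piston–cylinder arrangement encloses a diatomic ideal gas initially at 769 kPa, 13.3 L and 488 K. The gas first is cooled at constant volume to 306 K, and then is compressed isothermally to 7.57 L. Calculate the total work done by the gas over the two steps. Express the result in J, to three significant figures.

W_total ≈ -3610 J

Step 1 (isochoric): W = 0 (constant volume).
After step 1: P = 482.2 kPa (V unchanged).
Step 2 (isothermal): W = P₁V₁ ln(V₂/V₁) = (6413) ln(7.57/13.3) = -3614 J.
W_total = 0 − 3614 = -3614 J.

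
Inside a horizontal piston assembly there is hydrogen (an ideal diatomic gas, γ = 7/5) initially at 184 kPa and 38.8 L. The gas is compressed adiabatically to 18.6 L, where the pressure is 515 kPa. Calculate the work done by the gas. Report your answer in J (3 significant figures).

Adiabatic: W = (P₁V₁ − P₂V₂)/(γ − 1) with γ = 7/5.
P₁V₁ = 7139 J, P₂V₂ = 9579 J.
W = (7139 − 9579) / 0.4 = -6100 J.

W ≈ -6100 J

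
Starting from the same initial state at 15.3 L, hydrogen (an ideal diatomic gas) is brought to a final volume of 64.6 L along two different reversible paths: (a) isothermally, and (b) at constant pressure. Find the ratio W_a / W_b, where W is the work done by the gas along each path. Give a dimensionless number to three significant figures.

Path (a) isothermal: W = P₁V₁ ln(V₂/V₁) → W_a/(P₁V₁) = 1.44.
Path (b) isobaric: W = P₁(V₂ − V₁) → W_b/(P₁V₁) = 3.222.
W_a / W_b = 1.44 / 3.222 = 0.447.

W_a / W_b ≈ 0.447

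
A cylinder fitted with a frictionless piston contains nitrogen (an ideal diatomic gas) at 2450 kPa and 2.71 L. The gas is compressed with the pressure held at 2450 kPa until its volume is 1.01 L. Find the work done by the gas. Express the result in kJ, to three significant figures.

Isobaric: W = P ΔV.
W = (2450 kPa)(1.01 − 2.71 L) = (2450)(-1.7) = -4165 J.

W ≈ -4.16 kJ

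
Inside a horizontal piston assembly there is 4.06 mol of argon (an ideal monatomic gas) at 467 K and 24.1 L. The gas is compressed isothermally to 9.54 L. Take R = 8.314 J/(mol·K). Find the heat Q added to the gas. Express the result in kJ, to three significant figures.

Isothermal ⇒ ΔU = 0, so Q = W = nRT ln(V₂/V₁).
Q = (4.06)(8.314)(467) ln(9.54/24.1) = 15764 × -0.9267 = -14608 J.

Q ≈ -14.6 kJ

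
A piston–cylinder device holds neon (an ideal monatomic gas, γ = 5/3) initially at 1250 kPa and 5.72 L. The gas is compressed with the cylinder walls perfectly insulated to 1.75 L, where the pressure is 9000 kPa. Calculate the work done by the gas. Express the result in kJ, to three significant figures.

W ≈ -12.9 kJ

Adiabatic: W = (P₁V₁ − P₂V₂)/(γ − 1) with γ = 5/3.
P₁V₁ = 7150 J, P₂V₂ = 15750 J.
W = (7150 − 15750) / 0.6667 = -12900 J.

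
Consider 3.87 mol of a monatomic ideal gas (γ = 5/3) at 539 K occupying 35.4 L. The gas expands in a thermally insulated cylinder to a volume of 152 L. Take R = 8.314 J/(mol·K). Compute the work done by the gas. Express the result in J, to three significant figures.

W ≈ 16200 J

Adiabatic: TV^(γ−1) = const with γ = 5/3.
T₂ = T₁ (V₁/V₂)^(γ−1) = 539 × (35.4/152)^0.667 = 539 × 0.3785 = 204 K.
W_by = nCᵥ(T₁ − T₂) = (3.87)(12.47)(539 − 204) = 16167 J.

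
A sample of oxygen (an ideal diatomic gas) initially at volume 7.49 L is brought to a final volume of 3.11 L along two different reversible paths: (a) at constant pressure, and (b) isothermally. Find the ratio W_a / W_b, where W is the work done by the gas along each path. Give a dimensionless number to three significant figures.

W_a / W_b ≈ 0.665

Path (a) isobaric: W = P₁(V₂ − V₁) → W_a/(P₁V₁) = -0.5848.
Path (b) isothermal: W = P₁V₁ ln(V₂/V₁) → W_b/(P₁V₁) = -0.8789.
W_a / W_b = -0.5848 / -0.8789 = 0.6653.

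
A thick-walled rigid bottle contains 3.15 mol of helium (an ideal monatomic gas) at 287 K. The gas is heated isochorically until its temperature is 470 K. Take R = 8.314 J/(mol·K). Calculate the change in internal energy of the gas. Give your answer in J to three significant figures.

Constant volume ⇒ W = 0, so Q = ΔU = nCᵥΔT with Cᵥ = 3R/2 = 12.47 J/(mol·K).
ΔU = (3.15)(12.47)(470 − 287) = 7189 J.

ΔU ≈ 7190 J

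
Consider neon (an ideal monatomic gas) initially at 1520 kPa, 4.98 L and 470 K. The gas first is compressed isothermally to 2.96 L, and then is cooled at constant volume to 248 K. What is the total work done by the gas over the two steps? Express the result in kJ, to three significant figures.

W_total ≈ -3.94 kJ

Step 1 (isothermal): W = P₁V₁ ln(V₂/V₁) = (7570) ln(2.96/4.98) = -3938 J.
Step 2 (isochoric): W = 0 (constant volume).
W_total = -3938 + 0 = -3938 J.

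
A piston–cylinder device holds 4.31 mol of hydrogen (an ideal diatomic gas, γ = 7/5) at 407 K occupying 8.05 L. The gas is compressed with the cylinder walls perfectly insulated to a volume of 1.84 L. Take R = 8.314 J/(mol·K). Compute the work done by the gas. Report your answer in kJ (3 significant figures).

Adiabatic: TV^(γ−1) = const with γ = 7/5.
T₂ = T₁ (V₁/V₂)^(γ−1) = 407 × (8.05/1.84)^0.4 = 407 × 1.805 = 734.5 K.
W_by = nCᵥ(T₁ − T₂) = (4.31)(20.79)(407 − 734.5) = -29338 J.

W ≈ -29.3 kJ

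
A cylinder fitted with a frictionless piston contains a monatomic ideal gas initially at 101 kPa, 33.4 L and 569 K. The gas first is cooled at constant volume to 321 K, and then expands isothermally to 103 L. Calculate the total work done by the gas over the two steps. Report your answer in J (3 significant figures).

W_total ≈ 2140 J

Step 1 (isochoric): W = 0 (constant volume).
After step 1: P = 56.98 kPa (V unchanged).
Step 2 (isothermal): W = P₁V₁ ln(V₂/V₁) = (1903) ln(103/33.4) = 2143 J.
W_total = 0 + 2143 = 2143 J.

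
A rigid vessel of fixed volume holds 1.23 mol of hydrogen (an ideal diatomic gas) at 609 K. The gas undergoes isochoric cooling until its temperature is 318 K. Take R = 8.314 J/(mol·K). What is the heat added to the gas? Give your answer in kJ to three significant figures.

Constant volume ⇒ W = 0, so Q = ΔU = nCᵥΔT with Cᵥ = 5R/2 = 20.79 J/(mol·K).
ΔU = (1.23)(20.79)(318 − 609) = -7440 J.

Q ≈ -7.44 kJ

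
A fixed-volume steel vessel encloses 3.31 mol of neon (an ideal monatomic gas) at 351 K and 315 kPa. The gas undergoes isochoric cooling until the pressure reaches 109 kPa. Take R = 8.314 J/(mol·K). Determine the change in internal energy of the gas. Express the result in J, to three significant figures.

Constant volume ⇒ W = 0, so Q = ΔU = nCᵥΔT with Cᵥ = 3R/2 = 12.47 J/(mol·K).
At constant V, T₂/T₁ = P₂/P₁ ⇒ ΔT = T₁(P₂/P₁ − 1) = 351·(109/315 − 1) = -229.5 K.
ΔU = (3.31)(12.47)(-229.5) = -9475 J.

ΔU ≈ -9480 J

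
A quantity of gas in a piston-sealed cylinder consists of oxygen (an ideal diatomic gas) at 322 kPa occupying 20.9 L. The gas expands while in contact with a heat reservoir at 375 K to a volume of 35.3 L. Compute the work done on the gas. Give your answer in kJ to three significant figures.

W ≈ -3.53 kJ

Isothermal: W = nRT ln(V₂/V₁) = P₁V₁ ln(V₂/V₁).
P₁V₁ = (322 kPa)(20.9 L) = 6730 J.
W = 6730 × ln(35.3/20.9) = 6730 × 0.5241
W_by_gas = 3527 J; work on gas = −W_by = -3527 J.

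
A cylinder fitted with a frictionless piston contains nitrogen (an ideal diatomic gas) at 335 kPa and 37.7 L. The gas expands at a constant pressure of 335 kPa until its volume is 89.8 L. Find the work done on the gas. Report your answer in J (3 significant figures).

Isobaric: W = P ΔV.
W = (335 kPa)(89.8 − 37.7 L) = (335)(52.1) = 17453 J.
Work on gas = −W_by = -17453 J.

W ≈ -17500 J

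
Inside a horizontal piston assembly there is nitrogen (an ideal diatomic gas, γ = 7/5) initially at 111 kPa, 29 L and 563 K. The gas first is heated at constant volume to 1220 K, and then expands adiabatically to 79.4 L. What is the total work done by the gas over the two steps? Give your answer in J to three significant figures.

Step 1 (isochoric): W = 0 (constant volume).
After step 1: P = 240.5 kPa (V unchanged).
Step 2 (adiabatic): W = (P₁V₁ − P₂V₂)/(γ−1) = (6975 − 4662)/0.4 = 5783 J.
W_total = 0 + 5783 = 5783 J.

W_total ≈ 5780 J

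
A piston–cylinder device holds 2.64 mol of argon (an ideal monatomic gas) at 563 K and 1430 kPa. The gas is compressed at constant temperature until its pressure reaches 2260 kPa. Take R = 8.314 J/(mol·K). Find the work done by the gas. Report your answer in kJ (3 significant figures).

W ≈ -5.66 kJ

Isothermal process: W = nRT ln(V₂/V₁) = nRT ln(P₁/P₂).
W = (2.64)(8.314)(563) × ln(1430/2260)
  = 12357 × ln(0.6327) = 12357 × -0.4577
W_by_gas = -5656 J.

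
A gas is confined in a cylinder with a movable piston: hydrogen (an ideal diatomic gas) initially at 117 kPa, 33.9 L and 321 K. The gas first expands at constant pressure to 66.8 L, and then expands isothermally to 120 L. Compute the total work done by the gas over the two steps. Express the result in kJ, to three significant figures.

Step 1 (isobaric): W = PΔV = (117 kPa)(66.8 − 33.9 L) = 3849 J.
After step 1: P = 117 kPa, V = 66.8 L, T = 632.5 K.
Step 2 (isothermal): W = P₁V₁ ln(V₂/V₁) = (7816) ln(120/66.8) = 4578 J.
W_total = 3849 + 4578 = 8428 J.

W_total ≈ 8.43 kJ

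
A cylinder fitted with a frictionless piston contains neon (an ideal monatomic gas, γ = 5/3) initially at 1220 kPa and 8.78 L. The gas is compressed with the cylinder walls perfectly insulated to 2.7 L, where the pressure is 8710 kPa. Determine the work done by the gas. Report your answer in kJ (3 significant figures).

W ≈ -19.2 kJ

Adiabatic: W = (P₁V₁ − P₂V₂)/(γ − 1) with γ = 5/3.
P₁V₁ = 10712 J, P₂V₂ = 23517 J.
W = (10712 − 23517) / 0.6667 = -19208 J.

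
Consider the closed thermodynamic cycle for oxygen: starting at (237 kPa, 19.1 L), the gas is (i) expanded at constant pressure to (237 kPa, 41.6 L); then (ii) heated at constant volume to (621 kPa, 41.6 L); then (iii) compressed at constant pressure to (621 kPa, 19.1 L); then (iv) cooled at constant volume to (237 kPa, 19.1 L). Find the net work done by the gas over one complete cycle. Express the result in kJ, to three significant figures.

Constant-volume legs do no work.
W(i) = (237)(41.6 − 19.1) = 5332 J; W(iii) = (621)(19.1 − 41.6) = -13972 J.
W_net = 5332 − 13972 = -8640 J (the counter-clockwise enclosed area).

W_net ≈ -8.64 kJ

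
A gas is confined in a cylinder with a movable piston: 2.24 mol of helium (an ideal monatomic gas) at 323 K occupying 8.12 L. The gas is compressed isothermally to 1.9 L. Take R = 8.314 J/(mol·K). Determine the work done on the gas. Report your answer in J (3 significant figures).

Isothermal: W = nRT ln(V₂/V₁).
W = (2.24)(8.314)(323) × ln(1.9/8.12)
  = 6015 × -1.452
W_by_gas = -8737 J; work on gas = −W_by = 8737 J.

W ≈ 8740 J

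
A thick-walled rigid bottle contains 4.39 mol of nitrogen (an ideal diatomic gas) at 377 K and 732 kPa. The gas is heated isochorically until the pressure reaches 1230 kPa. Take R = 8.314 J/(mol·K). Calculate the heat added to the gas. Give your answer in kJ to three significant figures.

Q ≈ 23.4 kJ

Constant volume ⇒ W = 0, so Q = ΔU = nCᵥΔT with Cᵥ = 5R/2 = 20.79 J/(mol·K).
At constant V, T₂/T₁ = P₂/P₁ ⇒ ΔT = T₁(P₂/P₁ − 1) = 377·(1230/732 − 1) = 256.5 K.
ΔU = (4.39)(20.79)(256.5) = 23403 J.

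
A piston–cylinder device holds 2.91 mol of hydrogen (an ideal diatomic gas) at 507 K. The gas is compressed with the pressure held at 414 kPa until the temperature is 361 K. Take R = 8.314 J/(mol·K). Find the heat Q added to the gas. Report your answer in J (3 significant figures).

Isobaric: W = nRΔT = (2.91)(8.314)(-146) = -3532 J.
ΔU = nCᵥΔT with Cᵥ = 5R/2: ΔU = (2.91)(20.79)(-146) = -8831 J.
Q = ΔU + W = -8831 − 3532 = -12363 J.

Q ≈ -12400 J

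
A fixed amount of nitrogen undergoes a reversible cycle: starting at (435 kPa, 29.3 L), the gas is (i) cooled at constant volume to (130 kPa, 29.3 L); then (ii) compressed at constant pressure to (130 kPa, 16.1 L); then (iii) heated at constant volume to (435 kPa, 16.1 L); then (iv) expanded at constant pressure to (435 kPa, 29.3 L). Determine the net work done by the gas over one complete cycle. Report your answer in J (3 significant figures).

W_net ≈ 4030 J

Constant-volume legs do no work.
W(ii) = (130)(16.1 − 29.3) = -1716 J; W(iv) = (435)(29.3 − 16.1) = 5742 J.
W_net = -1716 + 5742 = 4026 J (the clockwise enclosed area).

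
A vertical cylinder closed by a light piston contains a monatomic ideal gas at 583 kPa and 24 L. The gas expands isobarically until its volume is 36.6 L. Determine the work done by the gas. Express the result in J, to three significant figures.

Isobaric: W = P ΔV.
W = (583 kPa)(36.6 − 24 L) = (583)(12.6) = 7346 J.

W ≈ 7350 J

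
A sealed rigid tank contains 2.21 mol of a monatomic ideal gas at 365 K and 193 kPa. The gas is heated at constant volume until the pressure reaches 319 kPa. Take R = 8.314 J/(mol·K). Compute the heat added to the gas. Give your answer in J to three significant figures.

Constant volume ⇒ W = 0, so Q = ΔU = nCᵥΔT with Cᵥ = 3R/2 = 12.47 J/(mol·K).
At constant V, T₂/T₁ = P₂/P₁ ⇒ ΔT = T₁(P₂/P₁ − 1) = 365·(319/193 − 1) = 238.3 K.
ΔU = (2.21)(12.47)(238.3) = 6567 J.

Q ≈ 6570 J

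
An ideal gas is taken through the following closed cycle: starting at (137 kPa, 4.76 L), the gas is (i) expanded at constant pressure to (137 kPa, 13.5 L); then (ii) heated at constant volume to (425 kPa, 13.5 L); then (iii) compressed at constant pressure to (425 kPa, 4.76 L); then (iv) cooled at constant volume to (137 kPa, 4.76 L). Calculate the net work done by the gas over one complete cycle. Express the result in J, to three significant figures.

W_net ≈ -2520 J

Constant-volume legs do no work.
W(i) = (137)(13.5 − 4.76) = 1197 J; W(iii) = (425)(4.76 − 13.5) = -3714 J.
W_net = 1197 − 3714 = -2517 J (the counter-clockwise enclosed area).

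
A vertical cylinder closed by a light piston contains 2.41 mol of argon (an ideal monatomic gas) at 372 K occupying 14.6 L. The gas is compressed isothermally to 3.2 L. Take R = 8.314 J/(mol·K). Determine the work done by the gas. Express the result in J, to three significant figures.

Isothermal: W = nRT ln(V₂/V₁).
W = (2.41)(8.314)(372) × ln(3.2/14.6)
  = 7454 × -1.518
W_by_gas = -11314 J.

W ≈ -11300 J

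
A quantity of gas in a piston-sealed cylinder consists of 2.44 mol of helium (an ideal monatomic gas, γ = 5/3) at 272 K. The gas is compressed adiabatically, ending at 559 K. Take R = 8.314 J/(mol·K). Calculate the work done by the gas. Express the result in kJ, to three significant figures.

Adiabatic ⇒ Q = 0, so W_by = −ΔU = nCᵥ(T₁ − T₂).
Cᵥ = 3R/2 = 12.47 J/(mol·K).
W = (2.44)(12.47)(272 − 559) = -8733 J.

W ≈ -8.73 kJ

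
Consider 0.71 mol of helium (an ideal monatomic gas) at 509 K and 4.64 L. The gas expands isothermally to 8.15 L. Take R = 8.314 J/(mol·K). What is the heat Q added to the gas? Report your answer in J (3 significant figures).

Q ≈ 1690 J

Isothermal ⇒ ΔU = 0, so Q = W = nRT ln(V₂/V₁).
Q = (0.71)(8.314)(509) ln(8.15/4.64) = 3005 × 0.5633 = 1692 J.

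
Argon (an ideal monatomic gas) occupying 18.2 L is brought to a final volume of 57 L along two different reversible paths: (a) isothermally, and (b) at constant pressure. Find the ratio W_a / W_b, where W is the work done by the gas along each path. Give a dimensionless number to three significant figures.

W_a / W_b ≈ 0.536

Path (a) isothermal: W = P₁V₁ ln(V₂/V₁) → W_a/(P₁V₁) = 1.142.
Path (b) isobaric: W = P₁(V₂ − V₁) → W_b/(P₁V₁) = 2.132.
W_a / W_b = 1.142 / 2.132 = 0.5355.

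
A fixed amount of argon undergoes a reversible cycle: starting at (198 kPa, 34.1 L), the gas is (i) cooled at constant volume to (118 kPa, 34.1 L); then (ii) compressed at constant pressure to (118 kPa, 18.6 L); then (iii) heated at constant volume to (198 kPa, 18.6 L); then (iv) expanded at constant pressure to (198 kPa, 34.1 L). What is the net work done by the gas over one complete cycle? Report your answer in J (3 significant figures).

W_net ≈ 1240 J

Constant-volume legs do no work.
W(ii) = (118)(18.6 − 34.1) = -1829 J; W(iv) = (198)(34.1 − 18.6) = 3069 J.
W_net = -1829 + 3069 = 1240 J (the clockwise enclosed area).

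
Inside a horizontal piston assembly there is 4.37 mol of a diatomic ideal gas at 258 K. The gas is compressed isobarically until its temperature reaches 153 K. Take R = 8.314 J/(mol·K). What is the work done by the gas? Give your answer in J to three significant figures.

W ≈ -3810 J

Isobaric: W = P ΔV = nR ΔT.
W = (4.37)(8.314)(153 − 258) = -3815 J.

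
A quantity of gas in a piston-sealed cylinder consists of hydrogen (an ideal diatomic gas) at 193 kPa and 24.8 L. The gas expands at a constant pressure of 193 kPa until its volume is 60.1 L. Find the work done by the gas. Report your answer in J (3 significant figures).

W ≈ 6810 J

Isobaric: W = P ΔV.
W = (193 kPa)(60.1 − 24.8 L) = (193)(35.3) = 6813 J.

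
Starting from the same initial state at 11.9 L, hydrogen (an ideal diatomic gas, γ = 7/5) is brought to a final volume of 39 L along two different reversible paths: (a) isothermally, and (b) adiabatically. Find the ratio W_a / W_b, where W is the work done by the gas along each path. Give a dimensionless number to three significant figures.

W_a / W_b ≈ 1.26

Path (a) isothermal: W = P₁V₁ ln(V₂/V₁) → W_a/(P₁V₁) = 1.187.
Path (b) adiabatic: W = P₁V₁(1 − (V₁/V₂)^(γ−1))/(γ−1) → W_b/(P₁V₁) = 0.945.
W_a / W_b = 1.187 / 0.945 = 1.256.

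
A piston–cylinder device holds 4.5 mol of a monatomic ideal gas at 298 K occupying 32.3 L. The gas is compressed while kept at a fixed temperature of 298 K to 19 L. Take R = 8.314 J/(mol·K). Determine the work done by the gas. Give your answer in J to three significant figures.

Isothermal: W = nRT ln(V₂/V₁).
W = (4.5)(8.314)(298) × ln(19/32.3)
  = 11149 × -0.5306
W_by_gas = -5916 J.

W ≈ -5920 J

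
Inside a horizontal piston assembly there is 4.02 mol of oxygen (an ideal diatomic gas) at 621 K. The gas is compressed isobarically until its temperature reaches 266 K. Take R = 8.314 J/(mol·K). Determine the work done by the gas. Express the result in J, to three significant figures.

W ≈ -11900 J

Isobaric: W = P ΔV = nR ΔT.
W = (4.02)(8.314)(266 − 621) = -11865 J.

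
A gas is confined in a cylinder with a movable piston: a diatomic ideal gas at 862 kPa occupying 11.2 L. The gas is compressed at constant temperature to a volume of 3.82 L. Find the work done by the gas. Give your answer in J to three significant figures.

W ≈ -10400 J

Isothermal: W = nRT ln(V₂/V₁) = P₁V₁ ln(V₂/V₁).
P₁V₁ = (862 kPa)(11.2 L) = 9654 J.
W = 9654 × ln(3.82/11.2) = 9654 × -1.076
W_by_gas = -10385 J.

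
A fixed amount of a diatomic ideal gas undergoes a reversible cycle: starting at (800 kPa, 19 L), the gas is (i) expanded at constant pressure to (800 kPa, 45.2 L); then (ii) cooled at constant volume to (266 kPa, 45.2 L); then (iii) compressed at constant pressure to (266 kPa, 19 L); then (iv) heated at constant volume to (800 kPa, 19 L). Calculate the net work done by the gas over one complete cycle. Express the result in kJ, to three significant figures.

Constant-volume legs do no work.
W(i) = (800)(45.2 − 19) = 20960 J; W(iii) = (266)(19 − 45.2) = -6969 J.
W_net = 20960 − 6969 = 13991 J (the clockwise enclosed area).

W_net ≈ 14.0 kJ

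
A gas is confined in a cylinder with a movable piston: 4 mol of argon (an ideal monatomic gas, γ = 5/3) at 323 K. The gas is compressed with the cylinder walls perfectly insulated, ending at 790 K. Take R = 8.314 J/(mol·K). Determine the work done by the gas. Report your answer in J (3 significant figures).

Adiabatic ⇒ Q = 0, so W_by = −ΔU = nCᵥ(T₁ − T₂).
Cᵥ = 3R/2 = 12.47 J/(mol·K).
W = (4)(12.47)(323 − 790) = -23296 J.

W ≈ -23300 J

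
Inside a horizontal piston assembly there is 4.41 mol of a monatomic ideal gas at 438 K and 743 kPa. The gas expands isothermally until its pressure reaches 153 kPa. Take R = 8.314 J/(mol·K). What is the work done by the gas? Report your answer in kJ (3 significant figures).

Isothermal process: W = nRT ln(V₂/V₁) = nRT ln(P₁/P₂).
W = (4.41)(8.314)(438) × ln(743/153)
  = 16059 × ln(4.856) = 16059 × 1.58
W_by_gas = 25378 J.

W ≈ 25.4 kJ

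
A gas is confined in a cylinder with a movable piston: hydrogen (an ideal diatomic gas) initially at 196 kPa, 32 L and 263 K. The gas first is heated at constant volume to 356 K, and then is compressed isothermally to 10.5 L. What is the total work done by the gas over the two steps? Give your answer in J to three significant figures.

Step 1 (isochoric): W = 0 (constant volume).
After step 1: P = 265.3 kPa (V unchanged).
Step 2 (isothermal): W = P₁V₁ ln(V₂/V₁) = (8490) ln(10.5/32) = -9461 J.
W_total = 0 − 9461 = -9461 J.

W_total ≈ -9460 J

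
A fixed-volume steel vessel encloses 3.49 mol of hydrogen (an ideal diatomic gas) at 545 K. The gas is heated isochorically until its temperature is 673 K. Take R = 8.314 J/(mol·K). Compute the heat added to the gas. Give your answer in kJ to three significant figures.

Q ≈ 9.29 kJ

Constant volume ⇒ W = 0, so Q = ΔU = nCᵥΔT with Cᵥ = 5R/2 = 20.79 J/(mol·K).
ΔU = (3.49)(20.79)(673 − 545) = 9285 J.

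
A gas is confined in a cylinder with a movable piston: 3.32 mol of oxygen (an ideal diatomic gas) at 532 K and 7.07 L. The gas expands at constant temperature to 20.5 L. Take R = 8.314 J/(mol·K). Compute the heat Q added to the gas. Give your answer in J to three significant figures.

Isothermal ⇒ ΔU = 0, so Q = W = nRT ln(V₂/V₁).
Q = (3.32)(8.314)(532) ln(20.5/7.07) = 14685 × 1.065 = 15633 J.

Q ≈ 15600 J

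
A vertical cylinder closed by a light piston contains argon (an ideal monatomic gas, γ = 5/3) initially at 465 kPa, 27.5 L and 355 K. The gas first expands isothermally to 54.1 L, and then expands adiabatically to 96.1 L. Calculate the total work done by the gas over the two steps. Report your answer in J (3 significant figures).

W_total ≈ 14800 J

Step 1 (isothermal): W = P₁V₁ ln(V₂/V₁) = (12788) ln(54.1/27.5) = 8653 J.
After step 1: P = 236.4 kPa, V = 54.1 L, T = 355 K.
Step 2 (adiabatic): W = (P₁V₁ − P₂V₂)/(γ−1) = (12788 − 8718)/0.667 = 6104 J.
W_total = 8653 + 6104 = 14756 J.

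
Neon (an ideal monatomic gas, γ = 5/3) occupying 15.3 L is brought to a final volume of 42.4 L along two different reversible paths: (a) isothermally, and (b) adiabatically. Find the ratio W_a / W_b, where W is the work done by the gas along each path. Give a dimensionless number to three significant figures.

Path (a) isothermal: W = P₁V₁ ln(V₂/V₁) → W_a/(P₁V₁) = 1.019.
Path (b) adiabatic: W = P₁V₁(1 − (V₁/V₂)^(γ−1))/(γ−1) → W_b/(P₁V₁) = 0.7397.
W_a / W_b = 1.019 / 0.7397 = 1.378.

W_a / W_b ≈ 1.38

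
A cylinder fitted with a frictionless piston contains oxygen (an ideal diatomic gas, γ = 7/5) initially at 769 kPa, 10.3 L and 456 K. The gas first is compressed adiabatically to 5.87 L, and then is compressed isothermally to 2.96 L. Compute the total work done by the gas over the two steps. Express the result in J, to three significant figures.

Step 1 (adiabatic): W = (P₁V₁ − P₂V₂)/(γ−1) = (7921 − 9918)/0.4 = -4994 J.
After step 1: P = 1690 kPa, V = 5.87 L, T = 571 K.
Step 2 (isothermal): W = P₁V₁ ln(V₂/V₁) = (9918) ln(2.96/5.87) = -6791 J.
W_total = -4994 − 6791 = -11785 J.

W_total ≈ -11800 J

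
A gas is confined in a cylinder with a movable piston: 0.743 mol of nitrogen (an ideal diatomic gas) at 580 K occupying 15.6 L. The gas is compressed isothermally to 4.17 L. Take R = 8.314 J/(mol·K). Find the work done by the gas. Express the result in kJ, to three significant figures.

Isothermal: W = nRT ln(V₂/V₁).
W = (0.743)(8.314)(580) × ln(4.17/15.6)
  = 3583 × -1.319
W_by_gas = -4727 J.

W ≈ -4.73 kJ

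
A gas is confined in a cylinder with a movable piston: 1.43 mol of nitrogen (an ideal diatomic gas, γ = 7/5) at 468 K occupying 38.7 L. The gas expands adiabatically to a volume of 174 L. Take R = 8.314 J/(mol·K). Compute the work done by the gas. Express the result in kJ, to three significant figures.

W ≈ 6.29 kJ

Adiabatic: TV^(γ−1) = const with γ = 7/5.
T₂ = T₁ (V₁/V₂)^(γ−1) = 468 × (38.7/174)^0.4 = 468 × 0.5481 = 256.5 K.
W_by = nCᵥ(T₁ − T₂) = (1.43)(20.79)(468 − 256.5) = 6286 J.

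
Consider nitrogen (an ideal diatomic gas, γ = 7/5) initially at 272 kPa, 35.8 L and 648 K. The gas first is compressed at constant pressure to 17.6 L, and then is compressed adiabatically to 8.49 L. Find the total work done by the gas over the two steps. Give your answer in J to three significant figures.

W_total ≈ -9000 J

Step 1 (isobaric): W = PΔV = (272 kPa)(17.6 − 35.8 L) = -4950 J.
After step 1: P = 272 kPa, V = 17.6 L, T = 318.6 K.
Step 2 (adiabatic): W = (P₁V₁ − P₂V₂)/(γ−1) = (4787 − 6408)/0.4 = -4052 J.
W_total = -4950 − 4052 = -9002 J.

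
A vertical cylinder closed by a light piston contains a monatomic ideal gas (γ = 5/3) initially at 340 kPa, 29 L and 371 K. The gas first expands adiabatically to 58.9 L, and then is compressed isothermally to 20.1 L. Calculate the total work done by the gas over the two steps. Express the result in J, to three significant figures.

Step 1 (adiabatic): W = (P₁V₁ − P₂V₂)/(γ−1) = (9860 − 6148)/0.667 = 5568 J.
After step 1: P = 104.4 kPa, V = 58.9 L, T = 231.3 K.
Step 2 (isothermal): W = P₁V₁ ln(V₂/V₁) = (6148) ln(20.1/58.9) = -6610 J.
W_total = 5568 − 6610 = -1042 J.

W_total ≈ -1040 J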